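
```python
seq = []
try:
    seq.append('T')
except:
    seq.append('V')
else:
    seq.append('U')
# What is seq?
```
['T', 'U']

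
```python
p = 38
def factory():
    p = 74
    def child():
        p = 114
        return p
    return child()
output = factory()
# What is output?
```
114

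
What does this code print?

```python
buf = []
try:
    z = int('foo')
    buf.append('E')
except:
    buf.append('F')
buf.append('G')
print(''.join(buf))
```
FG

Exception raised in try, caught by bare except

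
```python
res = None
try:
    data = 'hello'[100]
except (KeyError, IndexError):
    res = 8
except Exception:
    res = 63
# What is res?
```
8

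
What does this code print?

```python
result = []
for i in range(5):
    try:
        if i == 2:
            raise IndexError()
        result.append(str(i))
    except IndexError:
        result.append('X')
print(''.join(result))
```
01X34

Exception on i=2 caught, loop continues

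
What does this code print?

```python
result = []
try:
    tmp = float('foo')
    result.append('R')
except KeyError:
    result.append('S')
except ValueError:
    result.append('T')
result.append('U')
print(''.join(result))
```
TU

ValueError is caught by its specific handler, not KeyError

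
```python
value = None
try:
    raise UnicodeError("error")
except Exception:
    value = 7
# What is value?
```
7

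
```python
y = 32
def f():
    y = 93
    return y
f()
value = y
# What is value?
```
32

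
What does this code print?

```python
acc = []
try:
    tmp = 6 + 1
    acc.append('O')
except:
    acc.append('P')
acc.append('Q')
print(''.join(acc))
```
OQ

No exception, try block completes normally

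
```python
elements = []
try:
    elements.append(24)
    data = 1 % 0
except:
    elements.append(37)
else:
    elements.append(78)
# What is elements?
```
[24, 37]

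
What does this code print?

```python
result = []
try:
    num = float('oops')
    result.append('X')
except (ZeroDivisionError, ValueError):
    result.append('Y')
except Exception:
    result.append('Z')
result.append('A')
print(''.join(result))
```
YA

ValueError matches tuple containing it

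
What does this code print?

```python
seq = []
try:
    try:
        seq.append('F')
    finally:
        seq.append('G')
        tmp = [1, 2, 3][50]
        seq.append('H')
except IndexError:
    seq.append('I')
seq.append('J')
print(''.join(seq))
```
FGIJ

Exception in inner finally caught by outer except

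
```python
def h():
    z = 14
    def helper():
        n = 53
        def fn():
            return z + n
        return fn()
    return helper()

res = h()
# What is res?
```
67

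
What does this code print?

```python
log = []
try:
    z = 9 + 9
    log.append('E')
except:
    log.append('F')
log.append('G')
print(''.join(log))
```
EG

No exception, try block completes normally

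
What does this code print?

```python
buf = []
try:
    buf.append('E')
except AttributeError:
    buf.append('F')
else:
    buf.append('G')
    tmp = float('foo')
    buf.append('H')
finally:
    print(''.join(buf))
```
EG

Try succeeds, else appends 'G', ValueError in else is uncaught, finally prints before exception propagates ('H' never appended)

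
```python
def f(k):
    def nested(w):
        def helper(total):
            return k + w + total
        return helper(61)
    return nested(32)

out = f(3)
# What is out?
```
96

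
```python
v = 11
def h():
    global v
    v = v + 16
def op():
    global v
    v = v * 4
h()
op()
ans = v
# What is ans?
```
108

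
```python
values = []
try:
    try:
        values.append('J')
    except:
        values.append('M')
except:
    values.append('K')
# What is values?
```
['J']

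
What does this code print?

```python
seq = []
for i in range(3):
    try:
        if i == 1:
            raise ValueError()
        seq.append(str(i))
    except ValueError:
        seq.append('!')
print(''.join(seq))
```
0!2

Exception on i=1 caught, loop continues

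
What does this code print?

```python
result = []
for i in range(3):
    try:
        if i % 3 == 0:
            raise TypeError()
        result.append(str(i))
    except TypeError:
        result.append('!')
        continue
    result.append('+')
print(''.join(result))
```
!1+2+

continue in except skips rest of loop body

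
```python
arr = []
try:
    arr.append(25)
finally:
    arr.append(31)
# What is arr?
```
[25, 31]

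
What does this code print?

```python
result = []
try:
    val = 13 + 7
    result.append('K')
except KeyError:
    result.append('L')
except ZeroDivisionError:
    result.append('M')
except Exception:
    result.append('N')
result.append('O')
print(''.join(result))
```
KO

No exception, try block completes normally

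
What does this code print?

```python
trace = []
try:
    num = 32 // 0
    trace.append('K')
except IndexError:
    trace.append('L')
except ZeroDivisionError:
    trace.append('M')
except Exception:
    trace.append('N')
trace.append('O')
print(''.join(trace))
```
MO

ZeroDivisionError matches before generic Exception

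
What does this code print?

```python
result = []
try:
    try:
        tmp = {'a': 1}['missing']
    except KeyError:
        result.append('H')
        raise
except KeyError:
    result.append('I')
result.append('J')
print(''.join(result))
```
HIJ

raise without argument re-raises current exception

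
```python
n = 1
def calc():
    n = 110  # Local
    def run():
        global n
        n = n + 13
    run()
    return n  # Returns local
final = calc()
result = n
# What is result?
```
14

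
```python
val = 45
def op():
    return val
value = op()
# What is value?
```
45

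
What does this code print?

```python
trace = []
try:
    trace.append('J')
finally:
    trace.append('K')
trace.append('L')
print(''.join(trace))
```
JKL

try/finally without except, no exception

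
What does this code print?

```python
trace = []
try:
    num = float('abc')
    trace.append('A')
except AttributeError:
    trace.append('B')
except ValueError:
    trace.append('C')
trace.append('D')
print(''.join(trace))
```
CD

ValueError is caught by its specific handler, not AttributeError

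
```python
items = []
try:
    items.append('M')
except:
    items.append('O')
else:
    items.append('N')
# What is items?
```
['M', 'N']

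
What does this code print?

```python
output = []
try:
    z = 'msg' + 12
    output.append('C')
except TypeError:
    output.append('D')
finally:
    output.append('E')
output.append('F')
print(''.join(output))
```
DEF

finally always runs, even after exception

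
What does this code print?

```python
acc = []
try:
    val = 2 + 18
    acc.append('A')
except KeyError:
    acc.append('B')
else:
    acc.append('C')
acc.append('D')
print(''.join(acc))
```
ACD

else block runs when no exception occurs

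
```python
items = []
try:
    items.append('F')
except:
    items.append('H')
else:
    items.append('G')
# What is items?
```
['F', 'G']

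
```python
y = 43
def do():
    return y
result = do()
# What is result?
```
43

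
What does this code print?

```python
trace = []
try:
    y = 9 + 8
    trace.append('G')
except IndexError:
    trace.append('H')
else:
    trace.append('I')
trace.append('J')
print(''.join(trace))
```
GIJ

else block runs when no exception occurs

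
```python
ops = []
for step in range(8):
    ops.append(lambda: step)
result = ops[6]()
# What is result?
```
7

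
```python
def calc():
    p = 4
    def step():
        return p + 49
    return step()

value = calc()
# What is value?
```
53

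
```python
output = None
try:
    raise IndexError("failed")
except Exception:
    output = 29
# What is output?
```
29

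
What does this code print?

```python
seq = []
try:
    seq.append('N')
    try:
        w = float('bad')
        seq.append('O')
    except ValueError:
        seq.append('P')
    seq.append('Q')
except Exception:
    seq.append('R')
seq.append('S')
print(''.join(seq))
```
NPQS

Inner exception caught by inner handler, outer continues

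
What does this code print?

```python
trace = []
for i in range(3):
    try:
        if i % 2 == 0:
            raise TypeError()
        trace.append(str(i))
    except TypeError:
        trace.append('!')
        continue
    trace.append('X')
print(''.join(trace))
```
!1X!

continue in except skips rest of loop body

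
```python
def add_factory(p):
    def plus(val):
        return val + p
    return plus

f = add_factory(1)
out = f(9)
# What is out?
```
10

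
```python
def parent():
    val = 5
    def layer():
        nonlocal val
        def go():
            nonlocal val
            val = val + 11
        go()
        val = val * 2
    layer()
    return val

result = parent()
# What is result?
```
32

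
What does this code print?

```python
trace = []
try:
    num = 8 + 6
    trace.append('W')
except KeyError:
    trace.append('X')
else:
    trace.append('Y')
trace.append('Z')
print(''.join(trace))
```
WYZ

else block runs when no exception occurs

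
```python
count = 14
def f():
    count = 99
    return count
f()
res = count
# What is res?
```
14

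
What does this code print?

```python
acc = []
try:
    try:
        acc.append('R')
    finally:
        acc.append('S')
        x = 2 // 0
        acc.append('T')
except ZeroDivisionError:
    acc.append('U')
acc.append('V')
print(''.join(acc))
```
RSUV

Exception in inner finally caught by outer except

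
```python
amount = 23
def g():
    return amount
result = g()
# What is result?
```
23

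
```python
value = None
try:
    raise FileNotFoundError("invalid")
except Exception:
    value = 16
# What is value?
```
16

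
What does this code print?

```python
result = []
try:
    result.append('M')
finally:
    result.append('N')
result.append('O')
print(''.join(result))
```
MNO

try/finally without except, no exception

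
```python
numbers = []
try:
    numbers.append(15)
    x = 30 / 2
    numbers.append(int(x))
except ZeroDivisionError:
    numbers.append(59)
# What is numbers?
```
[15, 15]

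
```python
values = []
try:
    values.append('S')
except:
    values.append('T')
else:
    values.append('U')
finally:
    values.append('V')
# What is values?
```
['S', 'U', 'V']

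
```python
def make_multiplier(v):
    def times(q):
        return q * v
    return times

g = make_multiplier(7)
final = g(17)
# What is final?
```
119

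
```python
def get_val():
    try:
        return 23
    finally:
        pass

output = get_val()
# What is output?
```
23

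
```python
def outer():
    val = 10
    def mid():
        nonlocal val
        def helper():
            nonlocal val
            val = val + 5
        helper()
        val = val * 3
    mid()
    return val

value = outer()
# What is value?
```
45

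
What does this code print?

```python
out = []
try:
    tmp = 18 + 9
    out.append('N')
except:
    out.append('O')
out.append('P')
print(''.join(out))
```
NP

No exception, try block completes normally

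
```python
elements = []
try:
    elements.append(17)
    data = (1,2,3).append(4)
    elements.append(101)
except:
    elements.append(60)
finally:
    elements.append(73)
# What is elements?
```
[17, 60, 73]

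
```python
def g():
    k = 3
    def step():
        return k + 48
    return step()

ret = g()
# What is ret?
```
51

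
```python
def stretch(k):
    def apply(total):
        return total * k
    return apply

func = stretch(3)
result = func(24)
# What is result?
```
72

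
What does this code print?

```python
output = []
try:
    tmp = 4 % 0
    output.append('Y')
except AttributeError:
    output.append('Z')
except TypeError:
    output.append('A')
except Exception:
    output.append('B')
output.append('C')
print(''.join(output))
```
BC

ZeroDivisionError not specifically caught, falls to Exception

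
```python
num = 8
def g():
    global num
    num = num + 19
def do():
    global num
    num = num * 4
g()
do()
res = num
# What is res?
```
108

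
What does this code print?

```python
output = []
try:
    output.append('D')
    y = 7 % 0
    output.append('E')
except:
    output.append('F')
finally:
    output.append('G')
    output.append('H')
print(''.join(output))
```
DFGH

Code before exception runs, then except, then all of finally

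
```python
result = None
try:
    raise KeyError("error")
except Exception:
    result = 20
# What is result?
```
20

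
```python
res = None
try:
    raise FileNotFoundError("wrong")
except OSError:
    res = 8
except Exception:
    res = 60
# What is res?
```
8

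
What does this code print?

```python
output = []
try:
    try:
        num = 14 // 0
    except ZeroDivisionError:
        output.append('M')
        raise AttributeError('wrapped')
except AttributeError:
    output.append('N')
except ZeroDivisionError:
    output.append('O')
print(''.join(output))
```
MN

New AttributeError raised, caught by outer AttributeError handler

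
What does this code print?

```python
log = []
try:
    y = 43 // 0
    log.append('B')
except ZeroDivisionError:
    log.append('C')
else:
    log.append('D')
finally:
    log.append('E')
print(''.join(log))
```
CE

Exception: except runs, else skipped, finally runs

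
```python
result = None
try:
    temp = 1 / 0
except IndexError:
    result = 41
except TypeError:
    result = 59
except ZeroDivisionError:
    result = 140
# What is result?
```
140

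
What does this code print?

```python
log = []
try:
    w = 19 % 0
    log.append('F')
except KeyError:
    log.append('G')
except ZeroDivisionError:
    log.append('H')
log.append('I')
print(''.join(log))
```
HI

ZeroDivisionError is caught by its specific handler, not KeyError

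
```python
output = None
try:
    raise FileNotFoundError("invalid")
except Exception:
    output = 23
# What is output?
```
23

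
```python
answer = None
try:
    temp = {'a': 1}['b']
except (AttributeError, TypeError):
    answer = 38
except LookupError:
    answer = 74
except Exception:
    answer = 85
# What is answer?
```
74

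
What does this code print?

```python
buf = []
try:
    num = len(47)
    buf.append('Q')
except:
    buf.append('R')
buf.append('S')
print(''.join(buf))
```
RS

Exception raised in try, caught by bare except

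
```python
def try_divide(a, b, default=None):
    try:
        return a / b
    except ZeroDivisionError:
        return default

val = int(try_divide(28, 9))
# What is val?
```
3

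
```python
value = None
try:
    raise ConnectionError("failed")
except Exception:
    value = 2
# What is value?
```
2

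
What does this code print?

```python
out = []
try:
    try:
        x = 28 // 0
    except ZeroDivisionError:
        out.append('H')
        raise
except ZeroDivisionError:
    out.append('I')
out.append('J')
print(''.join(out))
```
HIJ

raise without argument re-raises current exception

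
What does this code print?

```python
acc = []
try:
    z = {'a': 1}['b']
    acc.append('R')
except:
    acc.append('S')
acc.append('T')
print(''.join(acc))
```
ST

Exception raised in try, caught by bare except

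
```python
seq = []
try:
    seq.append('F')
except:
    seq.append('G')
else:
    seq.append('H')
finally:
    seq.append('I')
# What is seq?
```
['F', 'H', 'I']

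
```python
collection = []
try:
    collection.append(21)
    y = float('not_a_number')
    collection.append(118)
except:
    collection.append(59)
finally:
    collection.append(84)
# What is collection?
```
[21, 59, 84]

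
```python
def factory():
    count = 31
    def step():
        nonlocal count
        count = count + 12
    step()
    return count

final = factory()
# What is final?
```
43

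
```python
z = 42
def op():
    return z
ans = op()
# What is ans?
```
42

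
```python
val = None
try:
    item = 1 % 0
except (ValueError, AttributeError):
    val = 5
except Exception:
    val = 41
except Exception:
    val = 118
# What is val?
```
41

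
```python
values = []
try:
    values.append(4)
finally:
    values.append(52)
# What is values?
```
[4, 52]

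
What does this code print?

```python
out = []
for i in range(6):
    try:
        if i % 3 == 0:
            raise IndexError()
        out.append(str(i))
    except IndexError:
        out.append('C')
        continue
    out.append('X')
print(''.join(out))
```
C1X2XC4X5X

continue in except skips rest of loop body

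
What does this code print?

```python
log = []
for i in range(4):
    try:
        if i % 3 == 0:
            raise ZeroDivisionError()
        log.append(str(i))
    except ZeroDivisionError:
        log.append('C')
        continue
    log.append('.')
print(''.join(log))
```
C1.2.C

continue in except skips rest of loop body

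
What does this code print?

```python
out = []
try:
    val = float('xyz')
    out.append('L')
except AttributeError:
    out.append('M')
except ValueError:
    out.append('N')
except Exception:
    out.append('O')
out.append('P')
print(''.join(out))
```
NP

ValueError matches before generic Exception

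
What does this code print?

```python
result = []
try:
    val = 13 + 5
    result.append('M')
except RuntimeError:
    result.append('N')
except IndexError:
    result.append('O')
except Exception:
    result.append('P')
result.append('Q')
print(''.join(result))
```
MQ

No exception, try block completes normally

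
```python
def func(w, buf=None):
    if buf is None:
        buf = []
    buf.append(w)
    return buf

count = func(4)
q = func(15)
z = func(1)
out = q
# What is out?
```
[15]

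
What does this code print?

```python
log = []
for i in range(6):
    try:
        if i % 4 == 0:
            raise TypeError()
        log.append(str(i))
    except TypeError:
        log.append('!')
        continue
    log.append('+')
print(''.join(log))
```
!1+2+3+!5+

continue in except skips rest of loop body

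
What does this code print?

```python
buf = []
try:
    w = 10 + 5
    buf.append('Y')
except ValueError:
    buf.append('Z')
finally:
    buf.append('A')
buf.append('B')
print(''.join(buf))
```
YAB

finally runs after normal execution too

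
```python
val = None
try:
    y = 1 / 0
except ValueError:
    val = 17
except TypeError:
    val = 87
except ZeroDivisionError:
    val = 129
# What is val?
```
129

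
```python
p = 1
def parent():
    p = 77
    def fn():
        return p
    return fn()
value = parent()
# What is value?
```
77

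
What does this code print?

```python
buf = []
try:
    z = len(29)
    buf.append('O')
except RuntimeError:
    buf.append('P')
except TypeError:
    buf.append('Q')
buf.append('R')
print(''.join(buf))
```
QR

TypeError is caught by its specific handler, not RuntimeError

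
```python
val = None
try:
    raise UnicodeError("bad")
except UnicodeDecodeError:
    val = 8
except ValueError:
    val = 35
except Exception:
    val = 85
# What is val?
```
35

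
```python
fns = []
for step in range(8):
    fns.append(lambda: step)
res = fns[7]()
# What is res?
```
7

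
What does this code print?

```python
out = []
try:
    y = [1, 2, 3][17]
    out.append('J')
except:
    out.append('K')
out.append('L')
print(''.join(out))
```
KL

Exception raised in try, caught by bare except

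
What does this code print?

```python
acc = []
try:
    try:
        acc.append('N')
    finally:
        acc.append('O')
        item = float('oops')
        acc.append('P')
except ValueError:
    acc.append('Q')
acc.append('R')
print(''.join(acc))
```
NOQR

Exception in inner finally caught by outer except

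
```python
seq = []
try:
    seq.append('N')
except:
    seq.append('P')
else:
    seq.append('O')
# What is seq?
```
['N', 'O']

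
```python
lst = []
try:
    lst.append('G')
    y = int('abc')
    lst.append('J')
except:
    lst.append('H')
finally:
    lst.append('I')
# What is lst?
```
['G', 'H', 'I']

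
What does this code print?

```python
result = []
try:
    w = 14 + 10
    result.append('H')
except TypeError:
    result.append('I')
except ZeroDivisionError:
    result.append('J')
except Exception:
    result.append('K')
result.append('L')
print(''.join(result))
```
HL

No exception, try block completes normally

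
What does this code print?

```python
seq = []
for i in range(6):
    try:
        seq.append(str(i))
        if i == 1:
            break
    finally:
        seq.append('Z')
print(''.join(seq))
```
0Z1Z

finally runs even when breaking out of loop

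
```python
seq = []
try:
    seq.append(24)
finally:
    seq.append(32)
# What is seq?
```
[24, 32]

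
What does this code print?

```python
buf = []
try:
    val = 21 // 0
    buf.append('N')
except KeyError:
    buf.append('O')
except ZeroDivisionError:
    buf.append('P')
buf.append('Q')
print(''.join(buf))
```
PQ

ZeroDivisionError is caught by its specific handler, not KeyError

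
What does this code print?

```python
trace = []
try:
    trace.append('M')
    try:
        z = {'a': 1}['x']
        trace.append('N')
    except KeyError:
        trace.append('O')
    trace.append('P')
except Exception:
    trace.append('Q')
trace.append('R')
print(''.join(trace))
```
MOPR

Inner exception caught by inner handler, outer continues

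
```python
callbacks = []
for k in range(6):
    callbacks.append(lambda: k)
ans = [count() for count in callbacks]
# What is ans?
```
[5, 5, 5, 5, 5, 5]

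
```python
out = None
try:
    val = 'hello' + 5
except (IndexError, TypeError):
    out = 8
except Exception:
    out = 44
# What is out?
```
8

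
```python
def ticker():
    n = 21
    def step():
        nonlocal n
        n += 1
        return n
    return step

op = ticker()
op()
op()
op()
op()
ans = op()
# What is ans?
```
26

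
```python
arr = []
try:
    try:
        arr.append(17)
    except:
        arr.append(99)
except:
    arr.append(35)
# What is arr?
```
[17]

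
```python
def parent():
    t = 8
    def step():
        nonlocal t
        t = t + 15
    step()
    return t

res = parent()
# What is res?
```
23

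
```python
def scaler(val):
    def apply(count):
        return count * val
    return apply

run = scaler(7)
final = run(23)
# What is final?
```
161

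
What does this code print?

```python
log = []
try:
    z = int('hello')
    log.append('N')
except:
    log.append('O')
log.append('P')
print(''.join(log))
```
OP

Exception raised in try, caught by bare except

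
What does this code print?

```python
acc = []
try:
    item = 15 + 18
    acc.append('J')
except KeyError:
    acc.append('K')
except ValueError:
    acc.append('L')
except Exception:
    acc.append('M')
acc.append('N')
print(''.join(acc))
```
JN

No exception, try block completes normally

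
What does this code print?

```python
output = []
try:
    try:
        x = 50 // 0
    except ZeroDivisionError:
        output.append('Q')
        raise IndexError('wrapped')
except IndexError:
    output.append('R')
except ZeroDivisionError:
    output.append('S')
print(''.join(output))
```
QR

New IndexError raised, caught by outer IndexError handler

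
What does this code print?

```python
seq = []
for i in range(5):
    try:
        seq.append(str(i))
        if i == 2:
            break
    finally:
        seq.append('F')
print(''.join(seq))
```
0F1F2F

finally runs even when breaking out of loop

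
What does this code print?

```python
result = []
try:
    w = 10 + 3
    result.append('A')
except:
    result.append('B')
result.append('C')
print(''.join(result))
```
AC

No exception, try block completes normally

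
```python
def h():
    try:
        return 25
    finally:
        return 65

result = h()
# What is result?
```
65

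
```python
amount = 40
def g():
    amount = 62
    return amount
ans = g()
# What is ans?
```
62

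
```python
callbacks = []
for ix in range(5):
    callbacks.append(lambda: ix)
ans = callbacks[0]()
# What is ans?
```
4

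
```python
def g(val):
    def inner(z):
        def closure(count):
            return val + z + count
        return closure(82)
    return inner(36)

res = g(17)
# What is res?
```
135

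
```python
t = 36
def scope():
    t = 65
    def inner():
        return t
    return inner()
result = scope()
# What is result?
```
65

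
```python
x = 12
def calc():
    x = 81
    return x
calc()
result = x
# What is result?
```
12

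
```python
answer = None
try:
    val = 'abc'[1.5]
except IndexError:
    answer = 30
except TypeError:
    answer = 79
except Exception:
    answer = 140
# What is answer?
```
79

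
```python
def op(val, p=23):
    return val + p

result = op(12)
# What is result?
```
35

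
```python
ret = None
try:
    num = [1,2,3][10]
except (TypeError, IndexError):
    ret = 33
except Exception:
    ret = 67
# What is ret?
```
33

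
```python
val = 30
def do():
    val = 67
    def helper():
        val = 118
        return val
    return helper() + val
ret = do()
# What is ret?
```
185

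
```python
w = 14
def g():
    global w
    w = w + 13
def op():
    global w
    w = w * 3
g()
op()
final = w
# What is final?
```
81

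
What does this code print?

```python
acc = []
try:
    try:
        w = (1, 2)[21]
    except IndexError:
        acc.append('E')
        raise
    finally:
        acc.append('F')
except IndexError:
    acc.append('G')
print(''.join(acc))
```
EFG

finally runs before re-raised exception propagates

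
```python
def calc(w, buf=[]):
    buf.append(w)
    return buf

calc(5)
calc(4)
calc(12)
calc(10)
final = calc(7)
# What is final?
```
[5, 4, 12, 10, 7]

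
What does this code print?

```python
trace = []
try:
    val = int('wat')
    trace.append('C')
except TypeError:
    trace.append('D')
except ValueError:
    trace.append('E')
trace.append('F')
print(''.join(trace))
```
EF

ValueError is caught by its specific handler, not TypeError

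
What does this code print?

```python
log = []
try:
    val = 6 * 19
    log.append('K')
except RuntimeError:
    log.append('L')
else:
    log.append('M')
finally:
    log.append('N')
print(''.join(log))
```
KMN

else runs before finally when no exception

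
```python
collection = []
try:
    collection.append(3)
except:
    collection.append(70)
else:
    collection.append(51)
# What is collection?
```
[3, 51]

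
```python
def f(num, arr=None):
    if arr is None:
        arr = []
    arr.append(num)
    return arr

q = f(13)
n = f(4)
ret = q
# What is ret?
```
[13]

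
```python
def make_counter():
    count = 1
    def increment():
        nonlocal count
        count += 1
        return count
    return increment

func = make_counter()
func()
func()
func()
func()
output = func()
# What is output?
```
6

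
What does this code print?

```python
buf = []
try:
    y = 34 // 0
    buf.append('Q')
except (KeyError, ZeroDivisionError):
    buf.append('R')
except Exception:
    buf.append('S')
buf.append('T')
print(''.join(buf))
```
RT

ZeroDivisionError matches tuple containing it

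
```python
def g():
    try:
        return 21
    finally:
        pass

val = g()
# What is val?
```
21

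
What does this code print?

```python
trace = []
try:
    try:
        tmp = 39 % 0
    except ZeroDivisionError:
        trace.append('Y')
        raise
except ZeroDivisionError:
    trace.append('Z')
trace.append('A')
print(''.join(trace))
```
YZA

raise without argument re-raises current exception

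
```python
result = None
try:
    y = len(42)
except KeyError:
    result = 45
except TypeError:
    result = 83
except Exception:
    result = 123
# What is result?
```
83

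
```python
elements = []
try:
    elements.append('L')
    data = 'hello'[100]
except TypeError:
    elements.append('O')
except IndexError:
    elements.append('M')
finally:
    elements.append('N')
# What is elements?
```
['L', 'M', 'N']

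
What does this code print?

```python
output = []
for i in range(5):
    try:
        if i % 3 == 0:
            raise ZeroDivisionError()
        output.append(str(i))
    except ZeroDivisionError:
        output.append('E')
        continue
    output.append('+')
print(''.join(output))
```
E1+2+E4+

continue in except skips rest of loop body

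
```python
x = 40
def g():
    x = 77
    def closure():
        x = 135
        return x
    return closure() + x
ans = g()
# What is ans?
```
212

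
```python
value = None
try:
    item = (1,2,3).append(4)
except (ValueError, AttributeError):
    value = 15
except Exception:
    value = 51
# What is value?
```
15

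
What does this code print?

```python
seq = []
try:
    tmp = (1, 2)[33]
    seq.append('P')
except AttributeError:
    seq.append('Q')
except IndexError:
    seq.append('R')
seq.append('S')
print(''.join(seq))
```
RS

IndexError is caught by its specific handler, not AttributeError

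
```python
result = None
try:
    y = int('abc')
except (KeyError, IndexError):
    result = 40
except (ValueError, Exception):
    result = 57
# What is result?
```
57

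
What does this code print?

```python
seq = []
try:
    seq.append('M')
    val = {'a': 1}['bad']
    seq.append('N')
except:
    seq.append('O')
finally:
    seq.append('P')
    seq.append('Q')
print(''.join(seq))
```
MOPQ

Code before exception runs, then except, then all of finally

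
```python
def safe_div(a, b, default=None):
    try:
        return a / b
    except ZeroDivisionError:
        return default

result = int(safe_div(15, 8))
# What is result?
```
1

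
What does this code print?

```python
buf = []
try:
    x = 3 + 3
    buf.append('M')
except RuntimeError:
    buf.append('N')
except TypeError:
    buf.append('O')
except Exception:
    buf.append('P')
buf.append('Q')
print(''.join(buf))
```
MQ

No exception, try block completes normally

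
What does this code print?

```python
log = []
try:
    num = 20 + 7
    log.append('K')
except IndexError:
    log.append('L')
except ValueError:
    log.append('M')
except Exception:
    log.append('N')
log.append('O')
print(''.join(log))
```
KO

No exception, try block completes normally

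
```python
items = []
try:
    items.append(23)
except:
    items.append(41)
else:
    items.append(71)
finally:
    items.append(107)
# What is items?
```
[23, 71, 107]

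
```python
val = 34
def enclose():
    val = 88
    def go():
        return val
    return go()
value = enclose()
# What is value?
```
88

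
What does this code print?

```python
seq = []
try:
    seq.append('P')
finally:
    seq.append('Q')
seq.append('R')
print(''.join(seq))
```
PQR

try/finally without except, no exception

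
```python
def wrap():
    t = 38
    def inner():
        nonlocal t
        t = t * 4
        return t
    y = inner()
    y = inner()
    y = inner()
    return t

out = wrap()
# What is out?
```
2432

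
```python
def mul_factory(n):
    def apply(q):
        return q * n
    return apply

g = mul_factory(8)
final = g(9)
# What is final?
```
72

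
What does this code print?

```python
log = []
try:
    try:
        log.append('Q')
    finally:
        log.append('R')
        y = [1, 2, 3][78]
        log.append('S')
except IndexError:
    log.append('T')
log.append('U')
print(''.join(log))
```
QRTU

Exception in inner finally caught by outer except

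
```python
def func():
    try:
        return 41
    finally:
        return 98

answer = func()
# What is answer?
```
98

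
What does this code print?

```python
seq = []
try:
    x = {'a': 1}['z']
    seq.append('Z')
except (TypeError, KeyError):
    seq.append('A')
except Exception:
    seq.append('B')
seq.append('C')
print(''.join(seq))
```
AC

KeyError matches tuple containing it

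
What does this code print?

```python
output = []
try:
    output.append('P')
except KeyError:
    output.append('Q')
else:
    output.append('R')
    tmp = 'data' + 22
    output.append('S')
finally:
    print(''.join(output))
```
PR

Try succeeds, else appends 'R', TypeError in else is uncaught, finally prints before exception propagates ('S' never appended)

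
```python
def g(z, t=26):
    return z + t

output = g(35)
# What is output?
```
61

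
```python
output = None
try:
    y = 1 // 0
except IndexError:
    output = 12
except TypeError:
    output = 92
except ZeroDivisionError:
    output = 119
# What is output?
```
119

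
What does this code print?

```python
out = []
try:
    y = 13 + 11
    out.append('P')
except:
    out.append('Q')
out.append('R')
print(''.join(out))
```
PR

No exception, try block completes normally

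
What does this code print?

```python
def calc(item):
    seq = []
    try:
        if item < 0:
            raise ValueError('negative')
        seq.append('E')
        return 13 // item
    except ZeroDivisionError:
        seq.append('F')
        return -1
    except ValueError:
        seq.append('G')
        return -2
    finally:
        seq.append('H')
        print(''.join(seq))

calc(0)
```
EFH

item=0 causes ZeroDivisionError, caught, finally prints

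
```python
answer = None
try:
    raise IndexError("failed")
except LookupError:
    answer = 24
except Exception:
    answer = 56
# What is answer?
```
24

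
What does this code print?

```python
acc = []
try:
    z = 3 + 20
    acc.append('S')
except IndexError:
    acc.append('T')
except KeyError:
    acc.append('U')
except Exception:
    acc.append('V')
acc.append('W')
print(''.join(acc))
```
SW

No exception, try block completes normally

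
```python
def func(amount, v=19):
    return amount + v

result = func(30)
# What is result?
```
49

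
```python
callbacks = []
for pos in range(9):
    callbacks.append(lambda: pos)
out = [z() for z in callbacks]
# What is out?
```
[8, 8, 8, 8, 8, 8, 8, 8, 8]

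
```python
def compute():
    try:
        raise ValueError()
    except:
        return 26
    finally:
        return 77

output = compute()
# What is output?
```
77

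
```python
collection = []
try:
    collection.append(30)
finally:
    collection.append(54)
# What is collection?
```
[30, 54]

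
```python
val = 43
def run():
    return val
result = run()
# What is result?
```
43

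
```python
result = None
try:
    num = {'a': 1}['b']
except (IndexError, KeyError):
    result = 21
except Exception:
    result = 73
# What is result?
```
21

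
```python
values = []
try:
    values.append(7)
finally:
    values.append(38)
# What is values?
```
[7, 38]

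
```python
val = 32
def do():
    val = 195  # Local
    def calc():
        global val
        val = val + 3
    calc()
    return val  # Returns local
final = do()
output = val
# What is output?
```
35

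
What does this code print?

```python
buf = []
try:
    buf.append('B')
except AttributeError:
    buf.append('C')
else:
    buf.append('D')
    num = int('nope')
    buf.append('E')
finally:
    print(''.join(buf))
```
BD

Try succeeds, else appends 'D', ValueError in else is uncaught, finally prints before exception propagates ('E' never appended)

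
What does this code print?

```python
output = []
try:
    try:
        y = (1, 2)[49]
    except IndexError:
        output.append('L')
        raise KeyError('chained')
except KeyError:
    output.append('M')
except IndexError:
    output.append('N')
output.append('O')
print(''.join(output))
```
LMO

KeyError raised and caught, original IndexError not re-raised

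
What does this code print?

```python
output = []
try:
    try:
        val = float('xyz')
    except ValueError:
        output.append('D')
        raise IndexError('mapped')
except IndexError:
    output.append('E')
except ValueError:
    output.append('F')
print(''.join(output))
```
DE

New IndexError raised, caught by outer IndexError handler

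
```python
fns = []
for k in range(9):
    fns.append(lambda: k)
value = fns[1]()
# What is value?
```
8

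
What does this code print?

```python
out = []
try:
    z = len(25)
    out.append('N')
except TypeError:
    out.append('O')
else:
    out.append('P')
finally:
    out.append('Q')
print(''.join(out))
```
OQ

Exception: except runs, else skipped, finally runs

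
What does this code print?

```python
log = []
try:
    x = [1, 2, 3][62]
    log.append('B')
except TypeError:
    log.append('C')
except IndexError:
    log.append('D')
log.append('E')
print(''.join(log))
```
DE

IndexError is caught by its specific handler, not TypeError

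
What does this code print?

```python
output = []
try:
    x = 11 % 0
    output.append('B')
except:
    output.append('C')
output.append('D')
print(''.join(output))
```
CD

Exception raised in try, caught by bare except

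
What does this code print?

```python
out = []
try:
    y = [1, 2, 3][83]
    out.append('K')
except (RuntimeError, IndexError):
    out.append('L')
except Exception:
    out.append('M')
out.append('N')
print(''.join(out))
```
LN

IndexError matches tuple containing it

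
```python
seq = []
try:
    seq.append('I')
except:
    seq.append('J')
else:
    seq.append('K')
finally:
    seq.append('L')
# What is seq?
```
['I', 'K', 'L']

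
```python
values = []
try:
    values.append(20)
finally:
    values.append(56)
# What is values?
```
[20, 56]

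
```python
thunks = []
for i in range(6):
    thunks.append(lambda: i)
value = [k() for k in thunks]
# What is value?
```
[5, 5, 5, 5, 5, 5]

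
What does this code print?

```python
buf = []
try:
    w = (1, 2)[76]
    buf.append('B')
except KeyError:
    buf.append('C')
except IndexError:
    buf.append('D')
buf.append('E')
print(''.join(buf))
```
DE

IndexError is caught by its specific handler, not KeyError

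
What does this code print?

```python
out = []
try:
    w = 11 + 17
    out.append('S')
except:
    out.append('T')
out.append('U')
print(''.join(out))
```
SU

No exception, try block completes normally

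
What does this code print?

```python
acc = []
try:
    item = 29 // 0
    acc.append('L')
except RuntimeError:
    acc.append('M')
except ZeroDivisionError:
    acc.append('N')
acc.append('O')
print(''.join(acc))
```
NO

ZeroDivisionError is caught by its specific handler, not RuntimeError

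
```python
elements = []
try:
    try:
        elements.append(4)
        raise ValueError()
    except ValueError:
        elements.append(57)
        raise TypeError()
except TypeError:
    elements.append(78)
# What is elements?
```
[4, 57, 78]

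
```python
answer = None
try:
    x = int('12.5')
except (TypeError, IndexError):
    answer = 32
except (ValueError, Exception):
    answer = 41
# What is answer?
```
41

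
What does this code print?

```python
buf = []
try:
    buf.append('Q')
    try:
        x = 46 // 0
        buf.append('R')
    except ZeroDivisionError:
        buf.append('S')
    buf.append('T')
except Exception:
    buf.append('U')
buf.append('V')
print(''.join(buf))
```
QSTV

Inner exception caught by inner handler, outer continues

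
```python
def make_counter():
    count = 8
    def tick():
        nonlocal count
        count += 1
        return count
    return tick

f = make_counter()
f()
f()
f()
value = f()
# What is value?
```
12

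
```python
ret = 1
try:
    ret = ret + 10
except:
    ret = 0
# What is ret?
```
11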